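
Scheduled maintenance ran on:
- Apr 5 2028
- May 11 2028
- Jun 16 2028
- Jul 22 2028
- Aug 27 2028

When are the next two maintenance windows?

Oct 2 2028, Nov 7 2028

Every event comes 36 days after the last (36, 36, 36, 36).
Aug 27 2028 + 36 days = Oct 2 2028.
Oct 2 2028 + 36 days = Nov 7 2028.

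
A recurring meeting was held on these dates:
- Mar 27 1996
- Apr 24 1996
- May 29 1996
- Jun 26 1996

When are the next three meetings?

Jul 31 1996, Aug 28 1996, Sep 25 1996

These are Wednesdays with 28, 35, 28-day gaps.
Each is the final Wednesday of its month — May 29 1996 is past the 28th, so '4th Wednesday' doesn't fit.
July 1996 ends with Wednesday Jul 31 1996.
August 1996 ends with Wednesday Aug 28 1996.
September 1996 ends with Wednesday Sep 25 1996.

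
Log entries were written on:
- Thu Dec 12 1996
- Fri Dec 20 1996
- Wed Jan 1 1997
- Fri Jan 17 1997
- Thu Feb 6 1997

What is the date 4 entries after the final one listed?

The spacing grows by 4 each time: 8, 12, 16, 20 days.
Next gap: 24 days. Thu Feb 6 1997 + 24 days = Sun Mar 2 1997.
Next gap: 28 days. Sun Mar 2 1997 + 28 days = Sun Mar 30 1997.
Next gap: 32 days. Sun Mar 30 1997 + 32 days = Thu May 1 1997.
Next gap: 36 days. Thu May 1 1997 + 36 days = Fri Jun 6 1997.

Fri Jun 6 1997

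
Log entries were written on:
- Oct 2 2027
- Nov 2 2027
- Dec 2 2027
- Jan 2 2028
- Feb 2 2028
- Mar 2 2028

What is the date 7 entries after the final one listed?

Each date is the 2nd; the gaps (31, 30, 31, 31, 29) track the month lengths.
The rule is the 2nd of each month.
April 2028: Apr 2 2028.
May 2028: May 2 2028.
June 2028: Jun 2 2028.
July 2028: Jul 2 2028.
August 2028: Aug 2 2028.
Next: September 2028 → Sep 2 2028.
October 2028: Oct 2 2028.

Oct 2 2028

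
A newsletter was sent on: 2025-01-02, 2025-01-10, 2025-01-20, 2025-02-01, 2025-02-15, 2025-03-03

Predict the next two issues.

2025-03-21, 2025-04-10

Intervals are 8, 10, 12, 14, 16 days — an arithmetic progression with common difference 2.
Next gap: 18 days. 2025-03-03 + 18 days = 2025-03-21.
Next gap: 20 days. 2025-03-21 + 20 days = 2025-04-10.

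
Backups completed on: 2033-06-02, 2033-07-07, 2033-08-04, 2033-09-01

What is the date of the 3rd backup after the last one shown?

These are Thursdays at 28- or 35-day spacing (35, 28, 28).
The pattern: 1st Thursday of the month.
October 2033 — 1st Thursday is 2033-10-06.
November 2033 — 1st Thursday is 2033-11-03.
December 2033 — 1st Thursday is 2033-12-01.

2033-12-01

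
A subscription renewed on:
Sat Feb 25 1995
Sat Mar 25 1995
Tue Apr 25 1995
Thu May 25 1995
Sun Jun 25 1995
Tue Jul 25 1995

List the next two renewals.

Fri Aug 25 1995, Mon Sep 25 1995

Each date is the 25th; the gaps (28, 31, 30, 31, 30) track the month lengths.
The rule is the 25th of each month.
Next: August 1995 → Fri Aug 25 1995.
Next: September 1995 → Mon Sep 25 1995.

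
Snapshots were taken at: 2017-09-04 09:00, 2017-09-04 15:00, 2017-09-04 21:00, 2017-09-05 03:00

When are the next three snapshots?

2017-09-05 09:00, 2017-09-05 15:00, 2017-09-05 21:00

The interval is a steady 6 hours (6, 6, 6).
2017-09-05 03:00 + 6 h = 2017-09-05 09:00.
2017-09-05 09:00 + 6 h = 2017-09-05 15:00.
2017-09-05 15:00 + 6 h = 2017-09-05 21:00.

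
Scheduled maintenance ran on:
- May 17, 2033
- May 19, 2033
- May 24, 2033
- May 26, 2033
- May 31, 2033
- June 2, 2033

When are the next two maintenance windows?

June 7, 2033; June 9, 2033

The gap pattern 2, 5, 2, 5, 2 repeats every 2 events.
These are the Tuesdays and Thursdays of each week.
Next Tuesday: June 7, 2033.
The following Thursday is June 9, 2033.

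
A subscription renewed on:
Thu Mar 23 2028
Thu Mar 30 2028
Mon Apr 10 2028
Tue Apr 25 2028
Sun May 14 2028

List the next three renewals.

Tue Jun 6 2028, Mon Jul 3 2028, Thu Aug 3 2028

The spacing grows by 4 each time: 7, 11, 15, 19 days.
Next gap: 23 days. Sun May 14 2028 + 23 days = Tue Jun 6 2028.
Next gap: 27 days. Tue Jun 6 2028 + 27 days = Mon Jul 3 2028.
Next gap: 31 days. Mon Jul 3 2028 + 31 days = Thu Aug 3 2028.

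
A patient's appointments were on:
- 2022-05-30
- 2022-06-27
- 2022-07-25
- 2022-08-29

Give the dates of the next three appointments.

2022-09-26, 2022-10-31, 2022-11-28

Every date is a Monday; gaps 28, 28, 35 days.
Each is the last Monday of its month (at least one falls on the 29th or later, ruling out '4th Monday').
Last Monday of September 2022: 2022-09-26.
October 2022 ends with Monday 2022-10-31.
Last Monday of November 2022: 2022-11-28.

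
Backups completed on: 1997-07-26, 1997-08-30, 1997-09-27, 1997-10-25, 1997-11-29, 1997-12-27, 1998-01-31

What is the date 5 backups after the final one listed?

All Saturdays; the gaps (35, 28, 28, 35, 28, 35) vary with month length.
This is the last Saturday of each month.
Last Saturday of February 1998: 1998-02-28.
March 1998 ends with Saturday 1998-03-28.
April 1998 ends with Saturday 1998-04-25.
Last Saturday of May 1998: 1998-05-30.
June 1998 ends with Saturday 1998-06-27.

1998-06-27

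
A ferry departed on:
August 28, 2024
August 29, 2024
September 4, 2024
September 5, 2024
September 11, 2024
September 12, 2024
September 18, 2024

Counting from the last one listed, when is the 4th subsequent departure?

October 2, 2024

The gap pattern 1, 6, 1, 6, 1, 6 repeats every 2 events.
These are the Wednesdays and Thursdays of each week.
Next Thursday: September 19, 2024.
The following Wednesday is September 25, 2024.
Next Thursday: September 26, 2024.
Next Wednesday: October 2, 2024.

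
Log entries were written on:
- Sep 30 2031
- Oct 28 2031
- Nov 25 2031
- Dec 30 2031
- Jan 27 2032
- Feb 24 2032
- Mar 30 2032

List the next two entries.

These are Tuesdays with 28, 28, 35, 28, 28, 35-day gaps.
Each is the final Tuesday of its month — Sep 30 2031 is past the 28th, so '4th Tuesday' doesn't fit.
Last Tuesday of April 2032: Apr 27 2032.
Last Tuesday of May 2032: May 25 2032.

Apr 27 2032, May 25 2032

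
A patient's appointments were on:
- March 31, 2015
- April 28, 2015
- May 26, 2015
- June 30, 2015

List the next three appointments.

These are Tuesdays with 28, 28, 35-day gaps.
Each is the final Tuesday of its month — March 31, 2015 is past the 28th, so '4th Tuesday' doesn't fit.
July 2015 ends with Tuesday July 28, 2015.
Last Tuesday of August 2015: August 25, 2015.
September 2015 ends with Tuesday September 29, 2015.

July 28, 2015; August 25, 2015; September 29, 2015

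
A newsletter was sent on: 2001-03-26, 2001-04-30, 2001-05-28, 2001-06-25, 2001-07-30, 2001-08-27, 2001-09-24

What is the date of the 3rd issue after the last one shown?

All Mondays; the gaps (35, 28, 28, 35, 28, 28) vary with month length.
This is the last Monday of each month.
Last Monday of October 2001: 2001-10-29.
November 2001 ends with Monday 2001-11-26.
December 2001 ends with Monday 2001-12-31.

2001-12-31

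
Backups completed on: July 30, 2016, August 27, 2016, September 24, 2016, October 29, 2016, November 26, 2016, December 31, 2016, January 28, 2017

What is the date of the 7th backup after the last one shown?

August 26, 2017

All Saturdays; the gaps (28, 28, 35, 28, 35, 28) vary with month length.
This is the last Saturday of each month.
February 2017 ends with Saturday February 25, 2017.
Last Saturday of March 2017: March 25, 2017.
Last Saturday of April 2017: April 29, 2017.
Last Saturday of May 2017: May 27, 2017.
Last Saturday of June 2017: June 24, 2017.
Last Saturday of July 2017: July 29, 2017.
August 2017 ends with Saturday August 26, 2017.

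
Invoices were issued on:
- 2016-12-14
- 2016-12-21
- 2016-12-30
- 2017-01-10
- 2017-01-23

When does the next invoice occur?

Intervals are 7, 9, 11, 13 days — an arithmetic progression with common difference 2.
Next gap: 15 days. 2017-01-23 + 15 days = 2017-02-07.

2017-02-07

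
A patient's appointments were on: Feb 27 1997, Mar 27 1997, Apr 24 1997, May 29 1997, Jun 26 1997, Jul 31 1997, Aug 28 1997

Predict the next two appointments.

Sep 25 1997, Oct 30 1997

These are Thursdays with 28, 28, 35, 28, 35, 28-day gaps.
Each is the final Thursday of its month — May 29 1997 is past the 28th, so '4th Thursday' doesn't fit.
Last Thursday of September 1997: Sep 25 1997.
October 1997 ends with Thursday Oct 30 1997.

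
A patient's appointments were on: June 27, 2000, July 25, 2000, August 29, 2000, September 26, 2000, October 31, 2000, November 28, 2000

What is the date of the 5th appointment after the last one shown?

April 24, 2001

All Tuesdays; the gaps (28, 35, 28, 35, 28) vary with month length.
This is the last Tuesday of each month.
Last Tuesday of December 2000: December 26, 2000.
January 2001 ends with Tuesday January 30, 2001.
February 2001 ends with Tuesday February 27, 2001.
March 2001 ends with Tuesday March 27, 2001.
April 2001 ends with Tuesday April 24, 2001.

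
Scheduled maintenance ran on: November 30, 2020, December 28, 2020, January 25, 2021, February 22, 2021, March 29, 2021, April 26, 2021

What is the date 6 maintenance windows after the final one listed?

October 25, 2021

All Mondays; the gaps (28, 28, 28, 35, 28) vary with month length.
This is the last Monday of each month.
May 2021 ends with Monday May 31, 2021.
June 2021 ends with Monday June 28, 2021.
July 2021 ends with Monday July 26, 2021.
August 2021 ends with Monday August 30, 2021.
September 2021 ends with Monday September 27, 2021.
Last Monday of October 2021: October 25, 2021.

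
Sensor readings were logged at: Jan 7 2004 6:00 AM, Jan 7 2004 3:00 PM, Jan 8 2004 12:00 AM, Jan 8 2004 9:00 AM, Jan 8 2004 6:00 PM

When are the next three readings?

Jan 9 2004 3:00 AM, Jan 9 2004 12:00 PM, Jan 9 2004 9:00 PM

Spacing: 9, 9, 9, 9 h — constant 9 h.
Jan 8 2004 6:00 PM + 9 h = Jan 9 2004 3:00 AM.
Jan 9 2004 3:00 AM + 9 h = Jan 9 2004 12:00 PM.
Jan 9 2004 12:00 PM + 9 h = Jan 9 2004 9:00 PM.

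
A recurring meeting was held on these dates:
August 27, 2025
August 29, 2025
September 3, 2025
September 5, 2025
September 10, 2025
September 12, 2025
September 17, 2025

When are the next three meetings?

The gap pattern 2, 5, 2, 5, 2, 5 repeats every 2 events.
These are the Wednesdays and Fridays of each week.
The following Friday is September 19, 2025.
The following Wednesday is September 24, 2025.
Next Friday: September 26, 2025.

September 19, 2025; September 24, 2025; September 26, 2025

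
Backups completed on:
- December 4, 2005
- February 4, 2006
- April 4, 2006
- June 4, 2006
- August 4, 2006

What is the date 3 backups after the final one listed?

The day-of-month is always 4 (62, 59, 61, 61 days between events).
So this recurs on the 4th of every 2 months.
Next: October 2006 → October 4, 2006.
December 2006: December 4, 2006.
Next: February 2007 → February 4, 2007.

February 4, 2007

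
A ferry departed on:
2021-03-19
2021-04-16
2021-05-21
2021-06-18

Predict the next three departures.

Gaps: 28, 35, 28 days — a mix of 28 and 35. Every date is a Friday.
Each is the 3rd Friday of its month.
3rd Friday of July 2021: 2021-07-16.
August 2021 — 3rd Friday is 2021-08-20.
3rd Friday of September 2021: 2021-09-17.

2021-07-16, 2021-08-20, 2021-09-17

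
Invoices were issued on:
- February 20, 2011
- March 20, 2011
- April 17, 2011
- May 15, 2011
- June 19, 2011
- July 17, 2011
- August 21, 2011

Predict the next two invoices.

All dates are Sundays, 28, 28, 28, 35, 28, 35 days apart.
Specifically, the 3rd Sunday of each month.
3rd Sunday of September 2011: September 18, 2011.
October 2011 — 3rd Sunday is October 16, 2011.

September 18, 2011; October 16, 2011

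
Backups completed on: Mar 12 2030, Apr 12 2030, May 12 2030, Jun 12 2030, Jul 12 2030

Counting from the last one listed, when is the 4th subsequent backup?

Nov 12 2030

The day-of-month is always 12 (31, 30, 31, 30 days between events).
So this recurs on the 12th of each month.
August 2030: Aug 12 2030.
September 2030: Sep 12 2030.
Next: October 2030 → Oct 12 2030.
Next: November 2030 → Nov 12 2030.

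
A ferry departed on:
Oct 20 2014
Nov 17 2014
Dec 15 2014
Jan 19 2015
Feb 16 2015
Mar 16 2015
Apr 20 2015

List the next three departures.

May 18 2015, Jun 15 2015, Jul 20 2015

These are Mondays at 28- or 35-day spacing (28, 28, 35, 28, 28, 35).
The pattern: 3rd Monday of the month.
3rd Monday of May 2015: May 18 2015.
3rd Monday of June 2015: Jun 15 2015.
3rd Monday of July 2015: Jul 20 2015.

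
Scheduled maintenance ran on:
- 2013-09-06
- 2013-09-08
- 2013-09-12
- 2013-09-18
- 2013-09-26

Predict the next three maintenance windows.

Gaps: 2, 4, 6, 8 days — each gap is 2 larger than the previous one.
Next gap: 10 days. 2013-09-26 + 10 days = 2013-10-06.
Next gap: 12 days. 2013-10-06 + 12 days = 2013-10-18.
Next gap: 14 days. 2013-10-18 + 14 days = 2013-11-01.

2013-10-06, 2013-10-18, 2013-11-01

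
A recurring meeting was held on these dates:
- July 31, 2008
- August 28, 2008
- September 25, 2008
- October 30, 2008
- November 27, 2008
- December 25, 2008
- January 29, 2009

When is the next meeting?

February 26, 2009

All Thursdays; the gaps (28, 28, 35, 28, 28, 35) vary with month length.
This is the last Thursday of each month.
February 2009 ends with Thursday February 26, 2009.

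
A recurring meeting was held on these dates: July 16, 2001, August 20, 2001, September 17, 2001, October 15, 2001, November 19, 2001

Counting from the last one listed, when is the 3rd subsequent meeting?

Gaps: 35, 28, 28, 35 days — a mix of 28 and 35. Every date is a Monday.
Each is the 3rd Monday of its month.
December 2001 — 3rd Monday is December 17, 2001.
3rd Monday of January 2002: January 21, 2002.
3rd Monday of February 2002: February 18, 2002.

February 18, 2002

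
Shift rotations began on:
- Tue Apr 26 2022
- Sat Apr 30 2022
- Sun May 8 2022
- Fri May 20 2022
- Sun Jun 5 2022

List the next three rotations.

Sat Jun 25 2022, Tue Jul 19 2022, Tue Aug 16 2022

Gaps: 4, 8, 12, 16 days — each gap is 4 larger than the previous one.
Next gap: 20 days. Sun Jun 5 2022 + 20 days = Sat Jun 25 2022.
Next gap: 24 days. Sat Jun 25 2022 + 24 days = Tue Jul 19 2022.
Next gap: 28 days. Tue Jul 19 2022 + 28 days = Tue Aug 16 2022.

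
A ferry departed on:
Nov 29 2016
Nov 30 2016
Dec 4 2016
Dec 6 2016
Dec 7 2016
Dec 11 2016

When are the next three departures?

Gaps: 1, 4, 2, 1, 4 days — not constant, but cyclic with period 3.
The events fall on every Tuesday, Wednesday and Sunday.
The following Tuesday is Dec 13 2016.
Next Wednesday: Dec 14 2016.
The following Sunday is Dec 18 2016.

Dec 13 2016, Dec 14 2016, Dec 18 2016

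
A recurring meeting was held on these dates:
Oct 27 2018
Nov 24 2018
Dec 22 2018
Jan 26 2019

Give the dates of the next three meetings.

These are Saturdays at 28- or 35-day spacing (28, 28, 35).
The pattern: 4th Saturday of the month.
February 2019 — 4th Saturday is Feb 23 2019.
March 2019 — 4th Saturday is Mar 23 2019.
4th Saturday of April 2019: Apr 27 2019.

Feb 23 2019, Mar 23 2019, Apr 27 2019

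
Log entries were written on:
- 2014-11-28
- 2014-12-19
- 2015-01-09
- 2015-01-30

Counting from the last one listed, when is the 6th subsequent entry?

Gaps between consecutive events: 21, 21, 21 days — a constant 21-day interval.
2015-01-30 + 21 days = 2015-02-20.
2015-02-20 + 21 days = 2015-03-13.
2015-03-13 + 21 days = 2015-04-03.
2015-04-03 + 21 days = 2015-04-24.
2015-04-24 + 21 days = 2015-05-15.
2015-05-15 + 21 days = 2015-06-05.

2015-06-05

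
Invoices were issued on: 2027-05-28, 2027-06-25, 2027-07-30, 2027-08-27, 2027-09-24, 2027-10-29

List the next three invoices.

2027-11-26, 2027-12-31, 2028-01-28

These are Fridays with 28, 35, 28, 28, 35-day gaps.
Each is the final Friday of its month — 2027-07-30 is past the 28th, so '4th Friday' doesn't fit.
Last Friday of November 2027: 2027-11-26.
Last Friday of December 2027: 2027-12-31.
Last Friday of January 2028: 2028-01-28.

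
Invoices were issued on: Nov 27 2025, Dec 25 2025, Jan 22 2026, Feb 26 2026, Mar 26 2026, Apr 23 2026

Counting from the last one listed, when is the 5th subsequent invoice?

Sep 24 2026

All dates are Thursdays, 28, 28, 35, 28, 28 days apart.
Specifically, the 4th Thursday of each month.
4th Thursday of May 2026: May 28 2026.
4th Thursday of June 2026: Jun 25 2026.
4th Thursday of July 2026: Jul 23 2026.
4th Thursday of August 2026: Aug 27 2026.
September 2026 — 4th Thursday is Sep 24 2026.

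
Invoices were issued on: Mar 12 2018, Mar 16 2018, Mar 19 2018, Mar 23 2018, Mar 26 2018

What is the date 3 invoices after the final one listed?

Apr 6 2018

The gap pattern 4, 3, 4, 3 repeats every 2 events.
These are the Mondays and Fridays of each week.
The following Friday is Mar 30 2018.
The following Monday is Apr 2 2018.
The following Friday is Apr 6 2018.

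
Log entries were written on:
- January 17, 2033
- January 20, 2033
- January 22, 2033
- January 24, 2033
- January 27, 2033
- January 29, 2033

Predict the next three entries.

Every event lands on a Monday or Thursday or Saturday (gaps cycle 3, 2, 2, 3, 2).
So the schedule is: every Monday, Thursday and Saturday.
Next Monday: January 31, 2033.
The following Thursday is February 3, 2033.
The following Saturday is February 5, 2033.

January 31, 2033; February 3, 2033; February 5, 2033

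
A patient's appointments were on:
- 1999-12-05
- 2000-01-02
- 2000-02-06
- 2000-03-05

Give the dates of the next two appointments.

2000-04-02, 2000-05-07

Gaps: 28, 35, 28 days — a mix of 28 and 35. Every date is a Sunday.
Each is the 1st Sunday of its month.
April 2000 — 1st Sunday is 2000-04-02.
1st Sunday of May 2000: 2000-05-07.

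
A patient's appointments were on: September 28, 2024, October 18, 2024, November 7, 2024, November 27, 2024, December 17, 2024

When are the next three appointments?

January 6, 2025; January 26, 2025; February 15, 2025

Gaps between consecutive events: 20, 20, 20, 20 days — a constant 20-day interval.
December 17, 2024 + 20 days = January 6, 2025.
January 6, 2025 + 20 days = January 26, 2025.
January 26, 2025 + 20 days = February 15, 2025.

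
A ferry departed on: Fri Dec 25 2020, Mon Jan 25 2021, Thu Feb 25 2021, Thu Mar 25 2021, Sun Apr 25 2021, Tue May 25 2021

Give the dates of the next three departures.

The day-of-month is always 25 (31, 31, 28, 31, 30 days between events).
So this recurs on the 25th of each month.
June 2021: Fri Jun 25 2021.
July 2021: Sun Jul 25 2021.
Next: August 2021 → Wed Aug 25 2021.

Fri Jun 25 2021, Sun Jul 25 2021, Wed Aug 25 2021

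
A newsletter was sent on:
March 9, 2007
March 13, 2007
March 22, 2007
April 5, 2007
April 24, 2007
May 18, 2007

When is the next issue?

The spacing grows by 5 each time: 4, 9, 14, 19, 24 days.
Next gap: 29 days. May 18, 2007 + 29 days = June 16, 2007.

June 16, 2007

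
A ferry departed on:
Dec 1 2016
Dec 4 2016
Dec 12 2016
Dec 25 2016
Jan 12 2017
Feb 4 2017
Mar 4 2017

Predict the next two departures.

Gaps: 3, 8, 13, 18, 23, 28 days — each gap is 5 larger than the previous one.
Next gap: 33 days. Mar 4 2017 + 33 days = Apr 6 2017.
Next gap: 38 days. Apr 6 2017 + 38 days = May 14 2017.

Apr 6 2017, May 14 2017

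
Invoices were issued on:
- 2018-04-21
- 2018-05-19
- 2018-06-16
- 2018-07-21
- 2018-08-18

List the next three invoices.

These are Saturdays at 28- or 35-day spacing (28, 28, 35, 28).
The pattern: 3rd Saturday of the month.
September 2018 — 3rd Saturday is 2018-09-15.
3rd Saturday of October 2018: 2018-10-20.
November 2018 — 3rd Saturday is 2018-11-17.

2018-09-15, 2018-10-20, 2018-11-17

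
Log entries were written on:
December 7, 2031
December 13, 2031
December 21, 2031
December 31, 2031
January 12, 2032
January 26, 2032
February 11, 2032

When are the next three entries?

Gaps: 6, 8, 10, 12, 14, 16 days — each gap is 2 larger than the previous one.
Next gap: 18 days. February 11, 2032 + 18 days = February 29, 2032.
Next gap: 20 days. February 29, 2032 + 20 days = March 20, 2032.
Next gap: 22 days. March 20, 2032 + 22 days = April 11, 2032.

February 29, 2032; March 20, 2032; April 11, 2032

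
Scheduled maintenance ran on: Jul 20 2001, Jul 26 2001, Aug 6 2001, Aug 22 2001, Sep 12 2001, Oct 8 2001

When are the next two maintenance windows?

Nov 8 2001, Dec 14 2001

Gaps: 6, 11, 16, 21, 26 days — each gap is 5 larger than the previous one.
Next gap: 31 days. Oct 8 2001 + 31 days = Nov 8 2001.
Next gap: 36 days. Nov 8 2001 + 36 days = Dec 14 2001.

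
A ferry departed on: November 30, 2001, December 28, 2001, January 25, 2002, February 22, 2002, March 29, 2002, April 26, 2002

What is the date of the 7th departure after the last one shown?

November 29, 2002

These are Fridays with 28, 28, 28, 35, 28-day gaps.
Each is the final Friday of its month — November 30, 2001 is past the 28th, so '4th Friday' doesn't fit.
Last Friday of May 2002: May 31, 2002.
June 2002 ends with Friday June 28, 2002.
Last Friday of July 2002: July 26, 2002.
Last Friday of August 2002: August 30, 2002.
September 2002 ends with Friday September 27, 2002.
October 2002 ends with Friday October 25, 2002.
November 2002 ends with Friday November 29, 2002.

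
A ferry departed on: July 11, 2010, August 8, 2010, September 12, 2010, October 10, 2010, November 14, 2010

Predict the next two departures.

December 12, 2010; January 9, 2011

These are Sundays at 28- or 35-day spacing (28, 35, 28, 35).
The pattern: 2nd Sunday of the month.
2nd Sunday of December 2010: December 12, 2010.
January 2011 — 2nd Sunday is January 9, 2011.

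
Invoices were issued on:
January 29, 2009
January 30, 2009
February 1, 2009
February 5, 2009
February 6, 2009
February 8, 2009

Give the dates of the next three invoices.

February 12, 2009; February 13, 2009; February 15, 2009

Gaps: 1, 2, 4, 1, 2 days — not constant, but cyclic with period 3.
The events fall on every Thursday, Friday and Sunday.
The following Thursday is February 12, 2009.
The following Friday is February 13, 2009.
Next Sunday: February 15, 2009.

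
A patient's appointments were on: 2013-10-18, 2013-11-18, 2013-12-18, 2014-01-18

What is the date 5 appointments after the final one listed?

2014-06-18

Gaps: 31, 30, 31 days — not constant. Every event is on the 18th of the month.
Pattern: the 18th of each month.
February 2014: 2014-02-18.
Next: March 2014 → 2014-03-18.
Next: April 2014 → 2014-04-18.
May 2014: 2014-05-18.
June 2014: 2014-06-18.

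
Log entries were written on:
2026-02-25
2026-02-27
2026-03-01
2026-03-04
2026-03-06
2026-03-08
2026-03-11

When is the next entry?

Every event lands on a Wednesday or Friday or Sunday (gaps cycle 2, 2, 3, 2, 2, 3).
So the schedule is: every Wednesday, Friday and Sunday.
The following Friday is 2026-03-13.

2026-03-13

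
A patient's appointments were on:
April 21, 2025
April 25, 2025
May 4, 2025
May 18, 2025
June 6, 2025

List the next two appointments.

Gaps: 4, 9, 14, 19 days — each gap is 5 larger than the previous one.
Next gap: 24 days. June 6, 2025 + 24 days = June 30, 2025.
Next gap: 29 days. June 30, 2025 + 29 days = July 29, 2025.

June 30, 2025; July 29, 2025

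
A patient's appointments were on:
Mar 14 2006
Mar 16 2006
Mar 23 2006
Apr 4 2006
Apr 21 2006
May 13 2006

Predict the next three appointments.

Gaps: 2, 7, 12, 17, 22 days — each gap is 5 larger than the previous one.
Next gap: 27 days. May 13 2006 + 27 days = Jun 9 2006.
Next gap: 32 days. Jun 9 2006 + 32 days = Jul 11 2006.
Next gap: 37 days. Jul 11 2006 + 37 days = Aug 17 2006.

Jun 9 2006, Jul 11 2006, Aug 17 2006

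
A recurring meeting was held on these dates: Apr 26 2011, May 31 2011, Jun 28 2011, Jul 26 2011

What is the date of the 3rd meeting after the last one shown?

Oct 25 2011

These are Tuesdays with 35, 28, 28-day gaps.
Each is the final Tuesday of its month — May 31 2011 is past the 28th, so '4th Tuesday' doesn't fit.
August 2011 ends with Tuesday Aug 30 2011.
September 2011 ends with Tuesday Sep 27 2011.
Last Tuesday of October 2011: Oct 25 2011.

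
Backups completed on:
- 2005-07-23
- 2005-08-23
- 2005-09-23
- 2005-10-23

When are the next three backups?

Each date is the 23rd; the gaps (31, 31, 30) track the month lengths.
The rule is the 23rd of each month.
November 2005: 2005-11-23.
December 2005: 2005-12-23.
Next: January 2006 → 2006-01-23.

2005-11-23, 2005-12-23, 2006-01-23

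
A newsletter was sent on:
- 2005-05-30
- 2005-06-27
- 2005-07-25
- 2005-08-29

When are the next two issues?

2005-09-26, 2005-10-31

All Mondays; the gaps (28, 28, 35) vary with month length.
This is the last Monday of each month.
September 2005 ends with Monday 2005-09-26.
Last Monday of October 2005: 2005-10-31.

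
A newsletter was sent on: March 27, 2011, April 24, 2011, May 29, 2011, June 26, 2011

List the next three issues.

These are Sundays with 28, 35, 28-day gaps.
Each is the final Sunday of its month — May 29, 2011 is past the 28th, so '4th Sunday' doesn't fit.
July 2011 ends with Sunday July 31, 2011.
August 2011 ends with Sunday August 28, 2011.
Last Sunday of September 2011: September 25, 2011.

July 31, 2011; August 28, 2011; September 25, 2011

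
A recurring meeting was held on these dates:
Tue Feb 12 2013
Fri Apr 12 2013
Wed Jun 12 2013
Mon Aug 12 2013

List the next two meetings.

Sat Oct 12 2013, Thu Dec 12 2013

The day-of-month is always 12 (59, 61, 61 days between events).
So this recurs on the 12th of every 2 months.
Next: October 2013 → Sat Oct 12 2013.
Next: December 2013 → Thu Dec 12 2013.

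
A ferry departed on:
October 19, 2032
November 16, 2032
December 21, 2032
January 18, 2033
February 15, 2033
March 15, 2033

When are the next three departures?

All dates are Tuesdays, 28, 35, 28, 28, 28 days apart.
Specifically, the 3rd Tuesday of each month.
April 2033 — 3rd Tuesday is April 19, 2033.
May 2033 — 3rd Tuesday is May 17, 2033.
June 2033 — 3rd Tuesday is June 21, 2033.

April 19, 2033; May 17, 2033; June 21, 2033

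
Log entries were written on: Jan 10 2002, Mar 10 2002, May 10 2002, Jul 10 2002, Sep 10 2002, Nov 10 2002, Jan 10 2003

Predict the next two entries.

Each date is the 10th; the gaps (59, 61, 61, 62, 61, 61) track the month lengths.
The rule is the 10th of every 2 months.
March 2003: Mar 10 2003.
May 2003: May 10 2003.

Mar 10 2003, May 10 2003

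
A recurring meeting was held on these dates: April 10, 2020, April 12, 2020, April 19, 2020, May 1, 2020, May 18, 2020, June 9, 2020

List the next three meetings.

Intervals are 2, 7, 12, 17, 22 days — an arithmetic progression with common difference 5.
Next gap: 27 days. June 9, 2020 + 27 days = July 6, 2020.
Next gap: 32 days. July 6, 2020 + 32 days = August 7, 2020.
Next gap: 37 days. August 7, 2020 + 37 days = September 13, 2020.

July 6, 2020; August 7, 2020; September 13, 2020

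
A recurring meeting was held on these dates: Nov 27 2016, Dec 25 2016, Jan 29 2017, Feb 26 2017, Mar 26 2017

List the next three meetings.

Apr 30 2017, May 28 2017, Jun 25 2017

These are Sundays with 28, 35, 28, 28-day gaps.
Each is the final Sunday of its month — Jan 29 2017 is past the 28th, so '4th Sunday' doesn't fit.
April 2017 ends with Sunday Apr 30 2017.
Last Sunday of May 2017: May 28 2017.
June 2017 ends with Sunday Jun 25 2017.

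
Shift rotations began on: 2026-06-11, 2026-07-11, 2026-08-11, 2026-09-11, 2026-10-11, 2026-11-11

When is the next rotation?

The day-of-month is always 11 (30, 31, 31, 30, 31 days between events).
So this recurs on the 11th of each month.
Next: December 2026 → 2026-12-11.

2026-12-11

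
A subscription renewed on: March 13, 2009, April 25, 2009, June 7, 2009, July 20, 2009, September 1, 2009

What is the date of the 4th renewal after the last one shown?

February 20, 2010

Every event comes 43 days after the last (43, 43, 43, 43).
September 1, 2009 + 43 days = October 14, 2009.
October 14, 2009 + 43 days = November 26, 2009.
November 26, 2009 + 43 days = January 8, 2010.
January 8, 2010 + 43 days = February 20, 2010.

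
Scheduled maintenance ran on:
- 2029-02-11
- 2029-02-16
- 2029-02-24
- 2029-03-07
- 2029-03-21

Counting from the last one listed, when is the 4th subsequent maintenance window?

Intervals are 5, 8, 11, 14 days — an arithmetic progression with common difference 3.
Next gap: 17 days. 2029-03-21 + 17 days = 2029-04-07.
Next gap: 20 days. 2029-04-07 + 20 days = 2029-04-27.
Next gap: 23 days. 2029-04-27 + 23 days = 2029-05-20.
Next gap: 26 days. 2029-05-20 + 26 days = 2029-06-15.

2029-06-15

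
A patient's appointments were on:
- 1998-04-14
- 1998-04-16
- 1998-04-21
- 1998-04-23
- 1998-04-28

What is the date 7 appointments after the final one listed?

1998-05-21

Every event lands on a Tuesday or Thursday (gaps cycle 2, 5, 2, 5).
So the schedule is: every Tuesday and Thursday.
Next Thursday: 1998-04-30.
Next Tuesday: 1998-05-05.
The following Thursday is 1998-05-07.
Next Tuesday: 1998-05-12.
The following Thursday is 1998-05-14.
The following Tuesday is 1998-05-19.
The following Thursday is 1998-05-21.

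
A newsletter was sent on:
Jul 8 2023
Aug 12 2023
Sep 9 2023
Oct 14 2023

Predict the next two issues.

Gaps: 35, 28, 35 days — a mix of 28 and 35. Every date is a Saturday.
Each is the 2nd Saturday of its month.
2nd Saturday of November 2023: Nov 11 2023.
December 2023 — 2nd Saturday is Dec 9 2023.

Nov 11 2023, Dec 9 2023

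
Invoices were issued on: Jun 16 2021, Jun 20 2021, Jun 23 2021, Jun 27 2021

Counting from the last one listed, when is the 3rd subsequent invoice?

Jul 7 2021

Gaps: 4, 3, 4 days — not constant, but cyclic with period 2.
The events fall on every Wednesday and Sunday.
Next Wednesday: Jun 30 2021.
Next Sunday: Jul 4 2021.
The following Wednesday is Jul 7 2021.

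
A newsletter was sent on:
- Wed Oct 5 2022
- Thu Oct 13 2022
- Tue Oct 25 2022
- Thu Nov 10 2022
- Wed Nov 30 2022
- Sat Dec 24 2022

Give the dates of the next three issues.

Intervals are 8, 12, 16, 20, 24 days — an arithmetic progression with common difference 4.
Next gap: 28 days. Sat Dec 24 2022 + 28 days = Sat Jan 21 2023.
Next gap: 32 days. Sat Jan 21 2023 + 32 days = Wed Feb 22 2023.
Next gap: 36 days. Wed Feb 22 2023 + 36 days = Thu Mar 30 2023.

Sat Jan 21 2023, Wed Feb 22 2023, Thu Mar 30 2023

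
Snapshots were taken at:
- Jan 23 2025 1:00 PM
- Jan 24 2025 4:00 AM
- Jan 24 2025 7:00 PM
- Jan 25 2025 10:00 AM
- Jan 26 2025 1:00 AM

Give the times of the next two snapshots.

Jan 26 2025 4:00 PM, Jan 27 2025 7:00 AM

The interval is a steady 15 hours (15, 15, 15, 15).
Jan 26 2025 1:00 AM + 15 h = Jan 26 2025 4:00 PM.
Jan 26 2025 4:00 PM + 15 h = Jan 27 2025 7:00 AM.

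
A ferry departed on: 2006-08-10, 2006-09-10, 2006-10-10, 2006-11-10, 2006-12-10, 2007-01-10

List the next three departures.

The day-of-month is always 10 (31, 30, 31, 30, 31 days between events).
So this recurs on the 10th of each month.
Next: February 2007 → 2007-02-10.
Next: March 2007 → 2007-03-10.
April 2007: 2007-04-10.

2007-02-10, 2007-03-10, 2007-04-10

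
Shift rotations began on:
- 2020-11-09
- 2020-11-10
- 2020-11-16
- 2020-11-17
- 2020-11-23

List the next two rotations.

2020-11-24, 2020-11-30

Every event lands on a Monday or Tuesday (gaps cycle 1, 6, 1, 6).
So the schedule is: every Monday and Tuesday.
Next Tuesday: 2020-11-24.
Next Monday: 2020-11-30.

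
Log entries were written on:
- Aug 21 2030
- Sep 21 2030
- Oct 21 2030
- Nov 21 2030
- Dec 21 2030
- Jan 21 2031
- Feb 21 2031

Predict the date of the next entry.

Each date is the 21st; the gaps (31, 30, 31, 30, 31, 31) track the month lengths.
The rule is the 21st of each month.
Next: March 2031 → Mar 21 2031.

Mar 21 2031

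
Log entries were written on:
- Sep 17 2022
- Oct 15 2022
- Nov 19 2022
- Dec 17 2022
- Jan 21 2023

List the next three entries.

Feb 18 2023, Mar 18 2023, Apr 15 2023

Gaps: 28, 35, 28, 35 days — a mix of 28 and 35. Every date is a Saturday.
Each is the 3rd Saturday of its month.
3rd Saturday of February 2023: Feb 18 2023.
March 2023 — 3rd Saturday is Mar 18 2023.
3rd Saturday of April 2023: Apr 15 2023.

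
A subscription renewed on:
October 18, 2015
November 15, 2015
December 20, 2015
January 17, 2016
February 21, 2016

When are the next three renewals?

March 20, 2016; April 17, 2016; May 15, 2016

All dates are Sundays, 28, 35, 28, 35 days apart.
Specifically, the 3rd Sunday of each month.
3rd Sunday of March 2016: March 20, 2016.
April 2016 — 3rd Sunday is April 17, 2016.
3rd Sunday of May 2016: May 15, 2016.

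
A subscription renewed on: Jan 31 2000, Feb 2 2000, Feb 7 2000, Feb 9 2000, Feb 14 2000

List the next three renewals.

Every event lands on a Monday or Wednesday (gaps cycle 2, 5, 2, 5).
So the schedule is: every Monday and Wednesday.
Next Wednesday: Feb 16 2000.
The following Monday is Feb 21 2000.
Next Wednesday: Feb 23 2000.

Feb 16 2000, Feb 21 2000, Feb 23 2000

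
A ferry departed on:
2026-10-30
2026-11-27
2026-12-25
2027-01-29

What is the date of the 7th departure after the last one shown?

2027-08-27

These are Fridays with 28, 28, 35-day gaps.
Each is the final Friday of its month — 2026-10-30 is past the 28th, so '4th Friday' doesn't fit.
Last Friday of February 2027: 2027-02-26.
Last Friday of March 2027: 2027-03-26.
Last Friday of April 2027: 2027-04-30.
May 2027 ends with Friday 2027-05-28.
June 2027 ends with Friday 2027-06-25.
July 2027 ends with Friday 2027-07-30.
Last Friday of August 2027: 2027-08-27.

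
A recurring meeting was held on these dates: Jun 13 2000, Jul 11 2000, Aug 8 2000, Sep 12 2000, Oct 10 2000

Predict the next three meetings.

These are Tuesdays at 28- or 35-day spacing (28, 28, 35, 28).
The pattern: 2nd Tuesday of the month.
November 2000 — 2nd Tuesday is Nov 14 2000.
2nd Tuesday of December 2000: Dec 12 2000.
January 2001 — 2nd Tuesday is Jan 9 2001.

Nov 14 2000, Dec 12 2000, Jan 9 2001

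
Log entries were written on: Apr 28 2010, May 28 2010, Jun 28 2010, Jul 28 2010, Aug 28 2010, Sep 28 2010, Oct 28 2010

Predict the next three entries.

Nov 28 2010, Dec 28 2010, Jan 28 2011

The day-of-month is always 28 (30, 31, 30, 31, 31, 30 days between events).
So this recurs on the 28th of each month.
Next: November 2010 → Nov 28 2010.
Next: December 2010 → Dec 28 2010.
January 2011: Jan 28 2011.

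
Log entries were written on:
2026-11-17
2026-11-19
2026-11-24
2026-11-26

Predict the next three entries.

2026-12-01, 2026-12-03, 2026-12-08

The gap pattern 2, 5, 2 repeats every 2 events.
These are the Tuesdays and Thursdays of each week.
The following Tuesday is 2026-12-01.
Next Thursday: 2026-12-03.
Next Tuesday: 2026-12-08.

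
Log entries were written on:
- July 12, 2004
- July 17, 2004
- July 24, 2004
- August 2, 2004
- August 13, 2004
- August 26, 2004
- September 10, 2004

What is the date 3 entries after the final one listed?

November 6, 2004

Intervals are 5, 7, 9, 11, 13, 15 days — an arithmetic progression with common difference 2.
Next gap: 17 days. September 10, 2004 + 17 days = September 27, 2004.
Next gap: 19 days. September 27, 2004 + 19 days = October 16, 2004.
Next gap: 21 days. October 16, 2004 + 21 days = November 6, 2004.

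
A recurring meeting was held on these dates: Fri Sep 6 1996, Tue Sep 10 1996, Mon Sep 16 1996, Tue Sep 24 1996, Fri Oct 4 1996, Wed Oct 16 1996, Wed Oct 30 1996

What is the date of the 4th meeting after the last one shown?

Tue Jan 14 1997

Gaps: 4, 6, 8, 10, 12, 14 days — each gap is 2 larger than the previous one.
Next gap: 16 days. Wed Oct 30 1996 + 16 days = Fri Nov 15 1996.
Next gap: 18 days. Fri Nov 15 1996 + 18 days = Tue Dec 3 1996.
Next gap: 20 days. Tue Dec 3 1996 + 20 days = Mon Dec 23 1996.
Next gap: 22 days. Mon Dec 23 1996 + 22 days = Tue Jan 14 1997.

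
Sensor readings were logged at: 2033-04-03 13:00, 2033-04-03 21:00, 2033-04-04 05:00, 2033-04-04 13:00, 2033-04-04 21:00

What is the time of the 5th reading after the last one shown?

2033-04-06 13:00

The interval is a steady 8 hours (8, 8, 8, 8).
2033-04-04 21:00 + 8 h = 2033-04-05 05:00.
2033-04-05 05:00 + 8 h = 2033-04-05 13:00.
2033-04-05 13:00 + 8 h = 2033-04-05 21:00.
2033-04-05 21:00 + 8 h = 2033-04-06 05:00.
2033-04-06 05:00 + 8 h = 2033-04-06 13:00.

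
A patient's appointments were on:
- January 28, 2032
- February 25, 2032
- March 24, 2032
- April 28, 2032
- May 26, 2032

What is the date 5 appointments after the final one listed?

October 27, 2032

These are Wednesdays at 28- or 35-day spacing (28, 28, 35, 28).
The pattern: 4th Wednesday of the month.
June 2032 — 4th Wednesday is June 23, 2032.
4th Wednesday of July 2032: July 28, 2032.
4th Wednesday of August 2032: August 25, 2032.
September 2032 — 4th Wednesday is September 22, 2032.
October 2032 — 4th Wednesday is October 27, 2032.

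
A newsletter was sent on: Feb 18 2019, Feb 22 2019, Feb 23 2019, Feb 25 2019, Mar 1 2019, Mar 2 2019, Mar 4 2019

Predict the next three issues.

Mar 8 2019, Mar 9 2019, Mar 11 2019

Every event lands on a Monday or Friday or Saturday (gaps cycle 4, 1, 2, 4, 1, 2).
So the schedule is: every Monday, Friday and Saturday.
Next Friday: Mar 8 2019.
The following Saturday is Mar 9 2019.
Next Monday: Mar 11 2019.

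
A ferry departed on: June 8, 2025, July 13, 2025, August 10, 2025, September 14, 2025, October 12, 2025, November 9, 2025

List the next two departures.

December 14, 2025; January 11, 2026

Gaps: 35, 28, 35, 28, 28 days — a mix of 28 and 35. Every date is a Sunday.
Each is the 2nd Sunday of its month.
2nd Sunday of December 2025: December 14, 2025.
January 2026 — 2nd Sunday is January 11, 2026.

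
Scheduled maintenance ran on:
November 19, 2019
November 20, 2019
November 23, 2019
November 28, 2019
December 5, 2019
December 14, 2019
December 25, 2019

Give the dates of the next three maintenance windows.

The spacing grows by 2 each time: 1, 3, 5, 7, 9, 11 days.
Next gap: 13 days. December 25, 2019 + 13 days = January 7, 2020.
Next gap: 15 days. January 7, 2020 + 15 days = January 22, 2020.
Next gap: 17 days. January 22, 2020 + 17 days = February 8, 2020.

January 7, 2020; January 22, 2020; February 8, 2020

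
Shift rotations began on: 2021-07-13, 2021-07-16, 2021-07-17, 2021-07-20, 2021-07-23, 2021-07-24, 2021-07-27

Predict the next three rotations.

Gaps: 3, 1, 3, 3, 1, 3 days — not constant, but cyclic with period 3.
The events fall on every Tuesday, Friday and Saturday.
Next Friday: 2021-07-30.
The following Saturday is 2021-07-31.
Next Tuesday: 2021-08-03.

2021-07-30, 2021-07-31, 2021-08-03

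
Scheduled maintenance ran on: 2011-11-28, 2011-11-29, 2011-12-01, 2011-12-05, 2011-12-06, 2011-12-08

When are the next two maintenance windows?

Gaps: 1, 2, 4, 1, 2 days — not constant, but cyclic with period 3.
The events fall on every Monday, Tuesday and Thursday.
Next Monday: 2011-12-12.
Next Tuesday: 2011-12-13.

2011-12-12, 2011-12-13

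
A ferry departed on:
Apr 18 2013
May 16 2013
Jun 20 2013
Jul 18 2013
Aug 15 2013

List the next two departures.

Sep 19 2013, Oct 17 2013

Gaps: 28, 35, 28, 28 days — a mix of 28 and 35. Every date is a Thursday.
Each is the 3rd Thursday of its month.
September 2013 — 3rd Thursday is Sep 19 2013.
October 2013 — 3rd Thursday is Oct 17 2013.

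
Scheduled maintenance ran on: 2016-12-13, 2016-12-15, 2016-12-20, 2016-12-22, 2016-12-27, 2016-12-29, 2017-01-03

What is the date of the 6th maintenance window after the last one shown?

2017-01-24

The gap pattern 2, 5, 2, 5, 2, 5 repeats every 2 events.
These are the Tuesdays and Thursdays of each week.
The following Thursday is 2017-01-05.
The following Tuesday is 2017-01-10.
Next Thursday: 2017-01-12.
Next Tuesday: 2017-01-17.
The following Thursday is 2017-01-19.
The following Tuesday is 2017-01-24.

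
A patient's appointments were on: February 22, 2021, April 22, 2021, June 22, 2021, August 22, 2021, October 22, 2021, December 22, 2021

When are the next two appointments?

February 22, 2022; April 22, 2022

Gaps: 59, 61, 61, 61, 61 days — not constant. Every event is on the 22nd of the month.
Pattern: the 22nd of every 2 months.
February 2022: February 22, 2022.
Next: April 2022 → April 22, 2022.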